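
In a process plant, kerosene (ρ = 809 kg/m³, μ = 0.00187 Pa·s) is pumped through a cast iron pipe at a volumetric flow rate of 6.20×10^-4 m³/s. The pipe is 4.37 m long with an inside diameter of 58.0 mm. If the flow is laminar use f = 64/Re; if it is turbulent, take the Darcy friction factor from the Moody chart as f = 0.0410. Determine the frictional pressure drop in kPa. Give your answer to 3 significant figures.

ΔP ≈ 0.0688 kPa

Cross-sectional area A = πD²/4 = π(0.058)²/4 = 0.002642 m²; mean velocity V = Q/A = 0.00062/0.002642 = 0.2347 m/s.
Reynolds number Re = ρVD/μ = 809 · 0.2347 · 0.058 / 0.00187 = 5888.
Re > 4000 → turbulent; use the Moody-chart value f = 0.0410.
Darcy-Weisbach: ΔP = f(L/D)(ρV²/2) = 0.041·(4.37/0.058)·(809·0.2347²/2) = 0.041·75.34·22.27 = 68.81 Pa.
ΔP = 68.81 Pa = 0.0688 kPa.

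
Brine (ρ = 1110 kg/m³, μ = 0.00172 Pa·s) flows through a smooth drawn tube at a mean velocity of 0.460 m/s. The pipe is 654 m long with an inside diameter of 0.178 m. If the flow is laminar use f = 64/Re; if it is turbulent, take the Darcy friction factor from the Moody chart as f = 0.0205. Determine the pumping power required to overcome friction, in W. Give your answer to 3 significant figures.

Reynolds number Re = ρVD/μ = 1110 · 0.46 · 0.178 / 0.00172 = 5.284e+04.
Re > 4000 → turbulent; use the Moody-chart value f = 0.0205.
Darcy-Weisbach: ΔP = f(L/D)(ρV²/2) = 0.0205·(654/0.178)·(1110·0.46²/2) = 0.0205·3674·117.4 = 8845 Pa.
Q = V·A = 0.46·0.02488 = 0.01145 m³/s.
Pumping power P = QΔP = 0.01145·8845 = 101.3 W = 101 W.

P ≈ 101 W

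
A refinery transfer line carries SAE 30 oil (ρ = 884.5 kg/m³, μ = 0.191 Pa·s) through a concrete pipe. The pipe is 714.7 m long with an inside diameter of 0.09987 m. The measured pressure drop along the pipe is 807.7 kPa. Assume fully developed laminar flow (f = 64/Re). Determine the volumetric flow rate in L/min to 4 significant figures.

Q ≈ 866.8 L/min

For laminar flow, f = 64/Re with Re = ρVD/μ, so Darcy-Weisbach reduces to ΔP = 32μLV/D². Solving for V: V = ΔP·D²/(32μL) = 8.077e+05·(0.09987)²/(32·0.191·714.7) = 1.844 m/s.
Check: Re = ρVD/μ = 884.5·1.844·0.09987/0.191 = 852.9 < 2300, so the laminar assumption holds.
Q = V·A = 1.844·(π/4·0.09987²) = 0.01445 m³/s = 866.8 L/min.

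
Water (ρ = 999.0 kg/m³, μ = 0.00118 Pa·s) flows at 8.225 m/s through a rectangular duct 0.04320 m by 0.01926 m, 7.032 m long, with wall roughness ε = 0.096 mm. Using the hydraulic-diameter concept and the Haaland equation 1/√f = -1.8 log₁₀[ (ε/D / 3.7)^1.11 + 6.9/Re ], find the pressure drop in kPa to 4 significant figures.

ΔP ≈ 251.5 kPa

Hydraulic diameter D_h = 4A/P = 4·(0.0432·0.01926)/(2·(0.0432+0.01926)) = 0.003328/0.1249 = 0.02664 m.
Re = ρVD_h/μ = 999·8.225·0.02664/0.00118 = 1.855e+05.
ε/D_h = 9.6e-05/0.02664 = 0.0036; Haaland gives 1/√f = -1.8 log₁₀[0.000454+3.72e-05] = 5.955, so f = 0.02819.
ΔP = f(L/D_h)(ρV²/2) = 0.02819·7.032/0.02664·3.379e+04 = 2.515e+05 Pa.
ΔP = 251.5 kPa.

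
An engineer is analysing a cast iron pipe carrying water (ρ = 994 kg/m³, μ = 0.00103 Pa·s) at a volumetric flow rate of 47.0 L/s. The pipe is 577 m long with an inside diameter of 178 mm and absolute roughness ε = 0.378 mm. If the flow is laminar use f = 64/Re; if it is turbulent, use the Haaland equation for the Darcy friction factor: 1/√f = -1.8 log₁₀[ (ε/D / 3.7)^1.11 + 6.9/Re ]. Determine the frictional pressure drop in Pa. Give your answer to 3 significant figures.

Q = 47.0 L/s = 47.0/1000 = 0.047 m³/s.
Cross-sectional area A = πD²/4 = π(0.178)²/4 = 0.02488 m²; mean velocity V = Q/A = 0.047/0.02488 = 1.889 m/s.
Reynolds number Re = ρVD/μ = 994 · 1.889 · 0.178 / 0.00103 = 3.244e+05.
Re > 4000 → turbulent. Relative roughness ε/D = 0.000378/0.178 = 0.00212. Haaland: 1/√f = -1.8 log₁₀[(0.00212/3.7)^1.11 + 6.9/3.244e+05] = -1.8 log₁₀[0.000253 + 2.13e-05] = 6.413, so f = 0.02432.
Darcy-Weisbach: ΔP = f(L/D)(ρV²/2) = 0.02432·(577/0.178)·(994·1.889²/2) = 0.02432·3242·1773 = 1.398e+05 Pa.

ΔP ≈ 140000 Pa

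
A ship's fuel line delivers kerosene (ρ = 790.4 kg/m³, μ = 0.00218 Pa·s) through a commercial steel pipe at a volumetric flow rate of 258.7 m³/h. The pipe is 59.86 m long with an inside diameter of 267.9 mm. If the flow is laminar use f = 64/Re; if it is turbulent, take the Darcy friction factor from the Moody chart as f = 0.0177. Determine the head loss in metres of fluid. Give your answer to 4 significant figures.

Q = 258.7 m³/h = 258.7/3600 = 0.07186 m³/s.
Cross-sectional area A = πD²/4 = π(0.2679)²/4 = 0.05637 m²; mean velocity V = Q/A = 0.07186/0.05637 = 1.275 m/s.
Reynolds number Re = ρVD/μ = 790.4 · 1.275 · 0.2679 / 0.00218 = 1.238e+05.
Re > 4000 → turbulent; use the Moody-chart value f = 0.0177.
Darcy-Weisbach: ΔP = f(L/D)(ρV²/2) = 0.0177·(59.86/0.2679)·(790.4·1.275²/2) = 0.0177·223.4·642.3 = 2540 Pa.
Head loss h_f = ΔP/(ρg) = 2540/(790.4·9.81) = 0.3276 m.

h_f ≈ 0.3276 m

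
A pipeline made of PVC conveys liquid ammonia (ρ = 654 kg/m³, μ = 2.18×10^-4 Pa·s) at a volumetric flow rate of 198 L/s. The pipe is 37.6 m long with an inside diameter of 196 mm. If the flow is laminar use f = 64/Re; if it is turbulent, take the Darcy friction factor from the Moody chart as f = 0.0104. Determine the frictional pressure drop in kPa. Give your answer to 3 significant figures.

Q = 198 L/s = 198/1000 = 0.198 m³/s.
Cross-sectional area A = πD²/4 = π(0.196)²/4 = 0.03017 m²; mean velocity V = Q/A = 0.198/0.03017 = 6.562 m/s.
Reynolds number Re = ρVD/μ = 654 · 6.562 · 0.196 / 0.000218 = 3.859e+06.
Re > 4000 → turbulent; use the Moody-chart value f = 0.0104.
Darcy-Weisbach: ΔP = f(L/D)(ρV²/2) = 0.0104·(37.6/0.196)·(654·6.562²/2) = 0.0104·191.8·1.408e+04 = 2.81e+04 Pa.
ΔP = 2.81e+04 Pa = 28.1 kPa.

ΔP ≈ 28.1 kPa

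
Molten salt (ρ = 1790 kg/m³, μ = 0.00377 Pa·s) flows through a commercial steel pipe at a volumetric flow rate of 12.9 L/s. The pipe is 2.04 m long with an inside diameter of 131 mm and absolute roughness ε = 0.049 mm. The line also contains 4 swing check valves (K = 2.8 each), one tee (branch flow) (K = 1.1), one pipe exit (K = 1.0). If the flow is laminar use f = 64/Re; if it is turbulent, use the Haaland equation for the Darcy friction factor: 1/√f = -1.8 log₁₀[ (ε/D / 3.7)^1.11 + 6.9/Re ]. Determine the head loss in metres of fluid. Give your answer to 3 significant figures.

h_f ≈ 0.636 m

Q = 12.9 L/s = 12.9/1000 = 0.0129 m³/s.
Cross-sectional area A = πD²/4 = π(0.131)²/4 = 0.01348 m²; mean velocity V = Q/A = 0.0129/0.01348 = 0.9571 m/s.
Reynolds number Re = ρVD/μ = 1790 · 0.9571 · 0.131 / 0.00377 = 5.953e+04.
Re > 4000 → turbulent. Relative roughness ε/D = 4.9e-05/0.131 = 0.000374. Haaland: 1/√f = -1.8 log₁₀[(0.000374/3.7)^1.11 + 6.9/5.953e+04] = -1.8 log₁₀[3.67e-05 + 0.000116] = 6.869, so f = 0.02119.
Total minor-loss coefficient ΣK = 4·2.8 + 1·1.1 + 1·1 = 13.3.
ΔP = [f·L/D + ΣK]·(ρV²/2) = [0.02119·2.04/0.131 + 13.3]·(1790·0.9571²/2) = [0.33 + 13.3]·819.9 = 1.117e+04 Pa.
Head loss h_f = ΔP/(ρg) = 1.117e+04/(1790·9.81) = 0.636 m.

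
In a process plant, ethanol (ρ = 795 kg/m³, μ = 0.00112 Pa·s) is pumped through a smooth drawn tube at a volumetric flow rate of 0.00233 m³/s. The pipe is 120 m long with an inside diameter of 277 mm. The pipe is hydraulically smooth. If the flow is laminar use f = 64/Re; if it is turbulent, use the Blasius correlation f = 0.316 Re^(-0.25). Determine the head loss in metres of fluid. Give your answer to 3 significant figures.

h_f ≈ 0.00112 m

Cross-sectional area A = πD²/4 = π(0.277)²/4 = 0.06026 m²; mean velocity V = Q/A = 0.00233/0.06026 = 0.03866 m/s.
Reynolds number Re = ρVD/μ = 795 · 0.03866 · 0.277 / 0.00112 = 7602.
Re > 4000 → turbulent. Smooth-pipe (Blasius): f = 0.316 Re^(-0.25) = 0.316/(7602)^0.25 = 0.03384.
Darcy-Weisbach: ΔP = f(L/D)(ρV²/2) = 0.03384·(120/0.277)·(795·0.03866²/2) = 0.03384·433.2·0.5942 = 8.712 Pa.
Head loss h_f = ΔP/(ρg) = 8.712/(795·9.81) = 0.00112 m.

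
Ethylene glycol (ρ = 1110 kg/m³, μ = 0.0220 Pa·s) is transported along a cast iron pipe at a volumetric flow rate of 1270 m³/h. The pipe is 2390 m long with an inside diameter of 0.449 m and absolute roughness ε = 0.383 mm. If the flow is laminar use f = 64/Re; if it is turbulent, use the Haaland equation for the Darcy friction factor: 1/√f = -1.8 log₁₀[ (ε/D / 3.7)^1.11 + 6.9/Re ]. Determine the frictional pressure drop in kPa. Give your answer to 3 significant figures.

Q = 1270 m³/h = 1270/3600 = 0.3528 m³/s.
Cross-sectional area A = πD²/4 = π(0.449)²/4 = 0.1583 m²; mean velocity V = Q/A = 0.3528/0.1583 = 2.228 m/s.
Reynolds number Re = ρVD/μ = 1110 · 2.228 · 0.449 / 0.022 = 5.047e+04.
Re > 4000 → turbulent. Relative roughness ε/D = 0.000383/0.449 = 0.000853. Haaland: 1/√f = -1.8 log₁₀[(0.000853/3.7)^1.11 + 6.9/5.047e+04] = -1.8 log₁₀[9.18e-05 + 0.000137] = 6.554, so f = 0.02328.
Darcy-Weisbach: ΔP = f(L/D)(ρV²/2) = 0.02328·(2390/0.449)·(1110·2.228²/2) = 0.02328·5323·2755 = 3.414e+05 Pa.
ΔP = 3.414e+05 Pa = 341 kPa.

ΔP ≈ 341 kPa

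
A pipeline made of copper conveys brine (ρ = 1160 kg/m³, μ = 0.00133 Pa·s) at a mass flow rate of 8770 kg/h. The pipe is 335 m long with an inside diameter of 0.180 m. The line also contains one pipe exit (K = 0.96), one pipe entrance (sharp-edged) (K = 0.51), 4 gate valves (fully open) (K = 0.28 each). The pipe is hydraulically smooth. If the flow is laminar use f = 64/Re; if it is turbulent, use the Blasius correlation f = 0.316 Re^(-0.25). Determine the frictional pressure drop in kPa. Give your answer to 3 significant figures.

ΔP ≈ 0.228 kPa

ṁ = 8770 kg/h = 8770/3600 = 2.436 kg/s.
A = πD²/4 = π(0.18)²/4 = 0.02545 m²; mean velocity V = ṁ/(ρA) = 2.436/(1160 · 0.02545) = 0.08253 m/s.
Reynolds number Re = ρVD/μ = 1160 · 0.08253 · 0.18 / 0.00133 = 1.296e+04.
Re > 4000 → turbulent. Smooth-pipe (Blasius): f = 0.316 Re^(-0.25) = 0.316/(1.296e+04)^0.25 = 0.02962.
Total minor-loss coefficient ΣK = 1·0.96 + 1·0.51 + 4·0.28 = 2.59.
ΔP = [f·L/D + ΣK]·(ρV²/2) = [0.02962·335/0.18 + 2.59]·(1160·0.08253²/2) = [55.12 + 2.59]·3.95 = 228 Pa.
ΔP = 228 Pa = 0.228 kPa.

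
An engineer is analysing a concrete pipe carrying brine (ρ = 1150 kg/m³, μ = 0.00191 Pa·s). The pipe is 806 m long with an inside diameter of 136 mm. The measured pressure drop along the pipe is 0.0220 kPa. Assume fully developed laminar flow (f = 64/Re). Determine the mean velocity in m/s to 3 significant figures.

V ≈ 0.00826 m/s

For laminar flow, f = 64/Re with Re = ρVD/μ, so Darcy-Weisbach reduces to ΔP = 32μLV/D². Solving for V: V = ΔP·D²/(32μL) = 22·(0.136)²/(32·0.00191·806) = 0.00826 m/s.
Check: Re = ρVD/μ = 1150·0.00826·0.136/0.00191 = 676.4 < 2300, so the laminar assumption holds.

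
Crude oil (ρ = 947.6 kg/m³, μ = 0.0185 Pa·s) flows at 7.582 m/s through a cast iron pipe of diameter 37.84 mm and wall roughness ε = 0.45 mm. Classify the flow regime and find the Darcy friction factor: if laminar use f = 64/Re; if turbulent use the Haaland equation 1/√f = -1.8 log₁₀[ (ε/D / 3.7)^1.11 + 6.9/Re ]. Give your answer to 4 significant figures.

Re = ρVD/μ = 947.6·7.582·0.03784/0.0185 = 1.47e+04.
Re > 4000 → turbulent. ε/D = 0.00045/0.03784 = 0.0119; Haaland: 1/√f = -1.8 log₁₀[0.00171 + 0.00047] = 4.791, so f = 0.04356.

f ≈ 0.04356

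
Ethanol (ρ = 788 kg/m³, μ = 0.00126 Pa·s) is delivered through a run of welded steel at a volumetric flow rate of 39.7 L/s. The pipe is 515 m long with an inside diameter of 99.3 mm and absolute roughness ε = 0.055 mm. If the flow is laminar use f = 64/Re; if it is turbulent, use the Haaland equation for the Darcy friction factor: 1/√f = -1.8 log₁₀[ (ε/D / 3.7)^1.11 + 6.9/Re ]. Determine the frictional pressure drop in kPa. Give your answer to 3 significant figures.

Q = 39.7 L/s = 39.7/1000 = 0.0397 m³/s.
Cross-sectional area A = πD²/4 = π(0.0993)²/4 = 0.007744 m²; mean velocity V = Q/A = 0.0397/0.007744 = 5.126 m/s.
Reynolds number Re = ρVD/μ = 788 · 5.126 · 0.0993 / 0.00126 = 3.184e+05.
Re > 4000 → turbulent. Relative roughness ε/D = 5.5e-05/0.0993 = 0.000554. Haaland: 1/√f = -1.8 log₁₀[(0.000554/3.7)^1.11 + 6.9/3.184e+05] = -1.8 log₁₀[5.68e-05 + 2.17e-05] = 7.389, so f = 0.01831.
Darcy-Weisbach: ΔP = f(L/D)(ρV²/2) = 0.01831·(515/0.0993)·(788·5.126²/2) = 0.01831·5186·1.035e+04 = 9.834e+05 Pa.
ΔP = 9.834e+05 Pa = 983 kPa.

ΔP ≈ 983 kPa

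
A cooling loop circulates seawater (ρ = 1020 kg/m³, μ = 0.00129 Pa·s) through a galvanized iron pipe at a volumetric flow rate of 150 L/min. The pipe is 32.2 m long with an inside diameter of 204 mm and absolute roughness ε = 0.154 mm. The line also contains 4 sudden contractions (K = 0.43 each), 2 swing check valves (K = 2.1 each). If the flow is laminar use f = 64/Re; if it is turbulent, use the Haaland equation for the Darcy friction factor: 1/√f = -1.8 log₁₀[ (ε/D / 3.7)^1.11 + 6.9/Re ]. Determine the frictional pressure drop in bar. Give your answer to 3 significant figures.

ΔP ≈ 3.19×10^-4 bar

Q = 150 L/min = 150/60000 = 0.0025 m³/s.
Cross-sectional area A = πD²/4 = π(0.204)²/4 = 0.03269 m²; mean velocity V = Q/A = 0.0025/0.03269 = 0.07649 m/s.
Reynolds number Re = ρVD/μ = 1020 · 0.07649 · 0.204 / 0.00129 = 1.234e+04.
Re > 4000 → turbulent. Relative roughness ε/D = 0.000154/0.204 = 0.000755. Haaland: 1/√f = -1.8 log₁₀[(0.000755/3.7)^1.11 + 6.9/1.234e+04] = -1.8 log₁₀[8.01e-05 + 0.000559] = 5.75, so f = 0.03025.
Total minor-loss coefficient ΣK = 4·0.43 + 2·2.1 = 5.92.
ΔP = [f·L/D + ΣK]·(ρV²/2) = [0.03025·32.2/0.204 + 5.92]·(1020·0.07649²/2) = [4.775 + 5.92]·2.984 = 31.91 Pa.
ΔP = 31.91 Pa = 3.19×10^-4 bar.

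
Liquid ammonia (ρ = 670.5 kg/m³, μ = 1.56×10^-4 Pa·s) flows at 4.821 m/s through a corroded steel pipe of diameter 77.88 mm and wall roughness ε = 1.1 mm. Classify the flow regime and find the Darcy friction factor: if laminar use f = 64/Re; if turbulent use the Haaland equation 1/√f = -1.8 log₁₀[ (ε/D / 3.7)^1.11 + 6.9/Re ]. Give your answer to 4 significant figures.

f ≈ 0.04286

Re = ρVD/μ = 670.5·4.821·0.07788/0.000156 = 1.614e+06.
Re > 4000 → turbulent. ε/D = 0.0011/0.07788 = 0.0141; Haaland: 1/√f = -1.8 log₁₀[0.00207 + 4.28e-06] = 4.83, so f = 0.04286.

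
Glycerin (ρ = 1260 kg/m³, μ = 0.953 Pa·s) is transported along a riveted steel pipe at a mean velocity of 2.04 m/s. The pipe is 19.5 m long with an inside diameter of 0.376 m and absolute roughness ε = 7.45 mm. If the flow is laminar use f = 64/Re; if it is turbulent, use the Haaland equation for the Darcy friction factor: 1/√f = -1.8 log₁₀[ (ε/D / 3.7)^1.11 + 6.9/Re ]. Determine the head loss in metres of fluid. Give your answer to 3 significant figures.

Reynolds number Re = ρVD/μ = 1260 · 2.04 · 0.376 / 0.953 = 1014.
Re < 2300 → laminar flow, so f = 64/Re = 64/1014 = 0.06311 (the turbulent correlation is not needed).
Darcy-Weisbach: ΔP = f(L/D)(ρV²/2) = 0.06311·(19.5/0.376)·(1260·2.04²/2) = 0.06311·51.86·2622 = 8581 Pa.
Head loss h_f = ΔP/(ρg) = 8581/(1260·9.81) = 0.694 m.

h_f ≈ 0.694 m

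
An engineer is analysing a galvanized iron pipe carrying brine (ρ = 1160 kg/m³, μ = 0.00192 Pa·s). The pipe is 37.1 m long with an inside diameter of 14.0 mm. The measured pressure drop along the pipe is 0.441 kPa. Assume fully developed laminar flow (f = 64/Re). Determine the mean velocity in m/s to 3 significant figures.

For laminar flow, f = 64/Re with Re = ρVD/μ, so Darcy-Weisbach reduces to ΔP = 32μLV/D². Solving for V: V = ΔP·D²/(32μL) = 441·(0.014)²/(32·0.00192·37.1) = 0.03792 m/s.
Check: Re = ρVD/μ = 1160·0.03792·0.014/0.00192 = 320.7 < 2300, so the laminar assumption holds.

V ≈ 0.0379 m/s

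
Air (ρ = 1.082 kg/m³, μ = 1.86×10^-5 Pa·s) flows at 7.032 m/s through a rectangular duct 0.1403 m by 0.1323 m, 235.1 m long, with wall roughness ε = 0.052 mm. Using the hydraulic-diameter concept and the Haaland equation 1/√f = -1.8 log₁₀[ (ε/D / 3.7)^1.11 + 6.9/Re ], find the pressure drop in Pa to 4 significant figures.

ΔP ≈ 991.3 Pa

Hydraulic diameter D_h = 4A/P = 4·(0.1403·0.1323)/(2·(0.1403+0.1323)) = 0.07425/0.5452 = 0.1362 m.
Re = ρVD_h/μ = 1.082·7.032·0.1362/1.86e-05 = 5.571e+04.
ε/D_h = 5.2e-05/0.1362 = 0.000382; Haaland gives 1/√f = -1.8 log₁₀[3.76e-05+0.000124] = 6.825, so f = 0.02147.
ΔP = f(L/D_h)(ρV²/2) = 0.02147·235.1/0.1362·26.75 = 991.3 Pa.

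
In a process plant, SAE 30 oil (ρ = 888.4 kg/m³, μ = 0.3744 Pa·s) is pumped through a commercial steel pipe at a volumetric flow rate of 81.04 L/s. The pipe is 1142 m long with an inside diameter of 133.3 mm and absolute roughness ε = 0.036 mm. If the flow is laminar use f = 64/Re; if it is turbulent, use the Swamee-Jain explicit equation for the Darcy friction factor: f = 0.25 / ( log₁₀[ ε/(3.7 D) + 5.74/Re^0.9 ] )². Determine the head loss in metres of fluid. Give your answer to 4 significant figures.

Q = 81.04 L/s = 81.04/1000 = 0.08104 m³/s.
Cross-sectional area A = πD²/4 = π(0.1333)²/4 = 0.01396 m²; mean velocity V = Q/A = 0.08104/0.01396 = 5.807 m/s.
Reynolds number Re = ρVD/μ = 888.4 · 5.807 · 0.1333 / 0.374 = 1837.
Re < 2300 → laminar flow, so f = 64/Re = 64/1837 = 0.03484 (the turbulent correlation is not needed).
Darcy-Weisbach: ΔP = f(L/D)(ρV²/2) = 0.03484·(1142/0.1333)·(888.4·5.807²/2) = 0.03484·8567·1.498e+04 = 4.471e+06 Pa.
Head loss h_f = ΔP/(ρg) = 4.471e+06/(888.4·9.81) = 513.1 m.

h_f ≈ 513.1 m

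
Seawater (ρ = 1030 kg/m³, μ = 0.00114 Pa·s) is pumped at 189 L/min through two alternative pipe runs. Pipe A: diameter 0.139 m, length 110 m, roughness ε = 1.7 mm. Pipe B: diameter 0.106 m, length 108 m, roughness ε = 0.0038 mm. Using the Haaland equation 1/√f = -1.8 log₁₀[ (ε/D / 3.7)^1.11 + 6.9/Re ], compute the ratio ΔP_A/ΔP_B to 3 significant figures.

Pipe A: V = Q/A = 0.00315/0.01517 = 0.2076 m/s; Re = 2.607e+04; ε/D = 0.0122; Haaland → f = 0.04256; ΔP_A = f(L/D)(ρV²/2) = 747.4 Pa.
Pipe B: V = Q/A = 0.00315/0.008825 = 0.357 m/s; Re = 3.419e+04; ε/D = 3.58e-05; Haaland → f = 0.02268; ΔP_B = f(L/D)(ρV²/2) = 1516 Pa.
ΔP_A/ΔP_B = 747.4/1516 = 0.493.

ΔP_A/ΔP_B ≈ 0.493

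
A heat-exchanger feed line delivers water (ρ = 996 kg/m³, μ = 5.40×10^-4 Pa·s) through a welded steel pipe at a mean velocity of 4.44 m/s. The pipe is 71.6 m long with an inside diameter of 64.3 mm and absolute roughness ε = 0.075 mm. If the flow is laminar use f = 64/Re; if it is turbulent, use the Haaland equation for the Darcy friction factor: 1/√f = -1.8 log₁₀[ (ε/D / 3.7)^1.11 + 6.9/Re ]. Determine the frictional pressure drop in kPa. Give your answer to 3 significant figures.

ΔP ≈ 228 kPa

Reynolds number Re = ρVD/μ = 996 · 4.44 · 0.0643 / 0.00054 = 5.266e+05.
Re > 4000 → turbulent. Relative roughness ε/D = 7.5e-05/0.0643 = 0.00117. Haaland: 1/√f = -1.8 log₁₀[(0.00117/3.7)^1.11 + 6.9/5.266e+05] = -1.8 log₁₀[0.00013 + 1.31e-05] = 6.921, so f = 0.02088.
Darcy-Weisbach: ΔP = f(L/D)(ρV²/2) = 0.02088·(71.6/0.0643)·(996·4.44²/2) = 0.02088·1114·9817 = 2.283e+05 Pa.
ΔP = 2.283e+05 Pa = 228 kPa.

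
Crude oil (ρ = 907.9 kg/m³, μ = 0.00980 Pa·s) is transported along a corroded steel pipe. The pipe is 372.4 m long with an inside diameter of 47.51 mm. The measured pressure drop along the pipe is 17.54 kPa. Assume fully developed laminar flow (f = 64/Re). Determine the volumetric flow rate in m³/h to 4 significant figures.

Q ≈ 2.164 m³/h

For laminar flow, f = 64/Re with Re = ρVD/μ, so Darcy-Weisbach reduces to ΔP = 32μLV/D². Solving for V: V = ΔP·D²/(32μL) = 1.754e+04·(0.04751)²/(32·0.0098·372.4) = 0.339 m/s.
Check: Re = ρVD/μ = 907.9·0.339·0.04751/0.0098 = 1492 < 2300, so the laminar assumption holds.
Q = V·A = 0.339·(π/4·0.04751²) = 0.000601 m³/s = 2.164 m³/h.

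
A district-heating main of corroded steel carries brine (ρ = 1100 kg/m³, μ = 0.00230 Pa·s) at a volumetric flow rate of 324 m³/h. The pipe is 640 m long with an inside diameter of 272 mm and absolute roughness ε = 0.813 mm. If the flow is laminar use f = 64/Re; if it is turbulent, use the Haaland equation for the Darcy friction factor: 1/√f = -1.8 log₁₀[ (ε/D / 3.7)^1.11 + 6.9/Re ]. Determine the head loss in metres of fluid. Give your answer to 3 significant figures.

Q = 324 m³/h = 324/3600 = 0.09 m³/s.
Cross-sectional area A = πD²/4 = π(0.272)²/4 = 0.05811 m²; mean velocity V = Q/A = 0.09/0.05811 = 1.549 m/s.
Reynolds number Re = ρVD/μ = 1100 · 1.549 · 0.272 / 0.0023 = 2.015e+05.
Re > 4000 → turbulent. Relative roughness ε/D = 0.000813/0.272 = 0.00299. Haaland: 1/√f = -1.8 log₁₀[(0.00299/3.7)^1.11 + 6.9/2.015e+05] = -1.8 log₁₀[0.000369 + 3.42e-05] = 6.11, so f = 0.02679.
Darcy-Weisbach: ΔP = f(L/D)(ρV²/2) = 0.02679·(640/0.272)·(1100·1.549²/2) = 0.02679·2353·1319 = 8.317e+04 Pa.
Head loss h_f = ΔP/(ρg) = 8.317e+04/(1100·9.81) = 7.71 m.

h_f ≈ 7.71 m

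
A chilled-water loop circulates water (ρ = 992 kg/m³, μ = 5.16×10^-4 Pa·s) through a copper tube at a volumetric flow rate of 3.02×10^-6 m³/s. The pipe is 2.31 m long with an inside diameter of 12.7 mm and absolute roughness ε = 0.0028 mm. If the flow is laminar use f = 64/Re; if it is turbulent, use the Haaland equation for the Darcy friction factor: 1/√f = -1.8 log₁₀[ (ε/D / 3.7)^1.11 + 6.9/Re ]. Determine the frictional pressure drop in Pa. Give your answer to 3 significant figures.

Cross-sectional area A = πD²/4 = π(0.0127)²/4 = 0.0001267 m²; mean velocity V = Q/A = 3.02e-06/0.0001267 = 0.02384 m/s.
Reynolds number Re = ρVD/μ = 992 · 0.02384 · 0.0127 / 0.000516 = 582.1.
Re < 2300 → laminar flow, so f = 64/Re = 64/582.1 = 0.11 (the turbulent correlation is not needed).
Darcy-Weisbach: ΔP = f(L/D)(ρV²/2) = 0.11·(2.31/0.0127)·(992·0.02384²/2) = 0.11·181.9·0.2819 = 5.638 Pa.

ΔP ≈ 5.64 Pa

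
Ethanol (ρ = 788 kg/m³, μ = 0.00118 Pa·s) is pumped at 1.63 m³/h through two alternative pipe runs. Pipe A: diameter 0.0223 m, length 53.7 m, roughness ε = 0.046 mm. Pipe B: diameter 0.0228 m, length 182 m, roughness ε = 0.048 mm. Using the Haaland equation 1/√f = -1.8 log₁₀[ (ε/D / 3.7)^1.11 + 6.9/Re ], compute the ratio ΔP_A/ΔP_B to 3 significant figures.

ΔP_A/ΔP_B ≈ 0.328

Pipe A: V = Q/A = 0.0004528/0.0003906 = 1.159 m/s; Re = 1.726e+04; ε/D = 0.00206; Haaland → f = 0.03031; ΔP_A = f(L/D)(ρV²/2) = 3.865e+04 Pa.
Pipe B: V = Q/A = 0.0004528/0.0004083 = 1.109 m/s; Re = 1.689e+04; ε/D = 0.00211; Haaland → f = 0.0305; ΔP_B = f(L/D)(ρV²/2) = 1.18e+05 Pa.
ΔP_A/ΔP_B = 3.865e+04/1.18e+05 = 0.328.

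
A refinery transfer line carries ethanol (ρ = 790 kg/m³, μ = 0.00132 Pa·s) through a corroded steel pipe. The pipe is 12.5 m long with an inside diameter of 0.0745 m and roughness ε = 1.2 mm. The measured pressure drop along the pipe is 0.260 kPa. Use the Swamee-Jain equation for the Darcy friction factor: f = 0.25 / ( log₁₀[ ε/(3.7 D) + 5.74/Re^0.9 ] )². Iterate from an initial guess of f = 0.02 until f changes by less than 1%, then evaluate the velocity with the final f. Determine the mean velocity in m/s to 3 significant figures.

Rearranging Darcy-Weisbach: V = √(2·ΔP·D/(f·L·ρ)). With ε/D = 0.0012/0.0745 = 0.0161, iterate starting from f = 0.02:
  f = 0.02 → V = √(2·260·0.0745/(0.02·12.5·790)) = 0.4429 m/s; Re = ρVD/μ = 1.975e+04; f → 0.04769
  f = 0.04769 → V = 0.2868 m/s; Re = 1.279e+04; f → 0.04899
  f = 0.04899 → V = 0.283 m/s; Re = 1.262e+04; f → 0.04904
Converged (Δf/f < 1%). With the final f = 0.04904: V = √(2·260·0.0745/(0.04904·12.5·790)) = 0.2828 m/s.

V ≈ 0.283 m/s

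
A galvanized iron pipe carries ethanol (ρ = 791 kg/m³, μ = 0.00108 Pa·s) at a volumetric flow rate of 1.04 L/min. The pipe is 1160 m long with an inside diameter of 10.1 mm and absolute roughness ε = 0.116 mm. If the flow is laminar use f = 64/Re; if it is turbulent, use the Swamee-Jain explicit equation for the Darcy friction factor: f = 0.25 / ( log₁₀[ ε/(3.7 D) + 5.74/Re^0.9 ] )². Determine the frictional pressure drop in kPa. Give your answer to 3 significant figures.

ΔP ≈ 85.0 kPa

Q = 1.04 L/min = 1.04/60000 = 1.733e-05 m³/s.
Cross-sectional area A = πD²/4 = π(0.0101)²/4 = 8.012e-05 m²; mean velocity V = Q/A = 1.733e-05/8.012e-05 = 0.2163 m/s.
Reynolds number Re = ρVD/μ = 791 · 0.2163 · 0.0101 / 0.00108 = 1600.
Re < 2300 → laminar flow, so f = 64/Re = 64/1600 = 0.03999 (the turbulent correlation is not needed).
Darcy-Weisbach: ΔP = f(L/D)(ρV²/2) = 0.03999·(1160/0.0101)·(791·0.2163²/2) = 0.03999·1.149e+05·18.51 = 8.502e+04 Pa.
ΔP = 8.502e+04 Pa = 85.0 kPa.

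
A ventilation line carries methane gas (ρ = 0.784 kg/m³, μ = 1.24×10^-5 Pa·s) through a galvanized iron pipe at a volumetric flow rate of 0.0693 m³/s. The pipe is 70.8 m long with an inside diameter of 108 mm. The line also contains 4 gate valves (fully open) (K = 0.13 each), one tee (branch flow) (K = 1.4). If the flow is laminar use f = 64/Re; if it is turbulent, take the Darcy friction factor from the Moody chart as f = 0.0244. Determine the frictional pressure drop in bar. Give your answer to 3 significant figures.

ΔP ≈ 0.00402 bar

Cross-sectional area A = πD²/4 = π(0.108)²/4 = 0.009161 m²; mean velocity V = Q/A = 0.0693/0.009161 = 7.565 m/s.
Reynolds number Re = ρVD/μ = 0.784 · 7.565 · 0.108 / 1.24e-05 = 5.166e+04.
Re > 4000 → turbulent; use the Moody-chart value f = 0.0244.
Total minor-loss coefficient ΣK = 4·0.13 + 1·1.4 = 1.92.
ΔP = [f·L/D + ΣK]·(ρV²/2) = [0.0244·70.8/0.108 + 1.92]·(0.784·7.565²/2) = [16 + 1.92]·22.43 = 401.9 Pa.
ΔP = 401.9 Pa = 0.00402 bar.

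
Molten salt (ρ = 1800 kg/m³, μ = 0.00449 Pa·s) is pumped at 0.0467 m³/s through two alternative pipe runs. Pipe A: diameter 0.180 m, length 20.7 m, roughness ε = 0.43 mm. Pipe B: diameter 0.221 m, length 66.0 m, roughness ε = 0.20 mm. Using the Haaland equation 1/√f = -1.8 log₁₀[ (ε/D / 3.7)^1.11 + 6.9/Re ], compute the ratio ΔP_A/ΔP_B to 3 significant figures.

ΔP_A/ΔP_B ≈ 1.05

Pipe A: V = Q/A = 0.0467/0.02545 = 1.835 m/s; Re = 1.324e+05; ε/D = 0.00239; Haaland → f = 0.02565; ΔP_A = f(L/D)(ρV²/2) = 8942 Pa.
Pipe B: V = Q/A = 0.0467/0.03836 = 1.217 m/s; Re = 1.079e+05; ε/D = 0.000905; Haaland → f = 0.02148; ΔP_B = f(L/D)(ρV²/2) = 8557 Pa.
ΔP_A/ΔP_B = 8942/8557 = 1.05.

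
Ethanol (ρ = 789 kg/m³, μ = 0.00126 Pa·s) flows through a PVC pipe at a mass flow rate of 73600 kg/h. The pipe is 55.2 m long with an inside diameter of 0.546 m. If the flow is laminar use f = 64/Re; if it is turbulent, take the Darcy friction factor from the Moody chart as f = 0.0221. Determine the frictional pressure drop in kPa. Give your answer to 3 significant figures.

ṁ = 73600 kg/h = 73600/3600 = 20.44 kg/s.
A = πD²/4 = π(0.546)²/4 = 0.2341 m²; mean velocity V = ṁ/(ρA) = 20.44/(789 · 0.2341) = 0.1107 m/s.
Reynolds number Re = ρVD/μ = 789 · 0.1107 · 0.546 / 0.00126 = 3.784e+04.
Re > 4000 → turbulent; use the Moody-chart value f = 0.0221.
Darcy-Weisbach: ΔP = f(L/D)(ρV²/2) = 0.0221·(55.2/0.546)·(789·0.1107²/2) = 0.0221·101.1·4.832 = 10.8 Pa.
ΔP = 10.8 Pa = 0.0108 kPa.

ΔP ≈ 0.0108 kPa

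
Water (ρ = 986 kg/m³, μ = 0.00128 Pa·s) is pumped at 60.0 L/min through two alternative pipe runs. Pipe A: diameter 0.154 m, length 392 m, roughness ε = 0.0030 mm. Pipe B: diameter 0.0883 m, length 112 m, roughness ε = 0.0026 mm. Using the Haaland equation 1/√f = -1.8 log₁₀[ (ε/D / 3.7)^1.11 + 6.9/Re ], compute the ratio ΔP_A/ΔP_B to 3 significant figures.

Pipe A: V = Q/A = 0.001/0.01863 = 0.05369 m/s; Re = 6369; ε/D = 1.95e-05; Haaland → f = 0.03512; ΔP_A = f(L/D)(ρV²/2) = 127 Pa.
Pipe B: V = Q/A = 0.001/0.006124 = 0.1633 m/s; Re = 1.111e+04; ε/D = 2.94e-05; Haaland → f = 0.03004; ΔP_B = f(L/D)(ρV²/2) = 501 Pa.
ΔP_A/ΔP_B = 127/501 = 0.254.

ΔP_A/ΔP_B ≈ 0.254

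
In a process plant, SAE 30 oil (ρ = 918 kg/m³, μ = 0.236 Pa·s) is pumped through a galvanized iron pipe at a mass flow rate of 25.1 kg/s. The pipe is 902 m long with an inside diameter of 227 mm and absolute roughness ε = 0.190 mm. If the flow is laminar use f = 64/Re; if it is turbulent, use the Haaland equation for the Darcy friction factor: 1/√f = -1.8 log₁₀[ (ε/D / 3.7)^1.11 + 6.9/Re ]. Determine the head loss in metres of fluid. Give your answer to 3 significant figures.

h_f ≈ 9.92 m

A = πD²/4 = π(0.227)²/4 = 0.04047 m²; mean velocity V = ṁ/(ρA) = 25.1/(918 · 0.04047) = 0.6756 m/s.
Reynolds number Re = ρVD/μ = 918 · 0.6756 · 0.227 / 0.236 = 596.5.
Re < 2300 → laminar flow, so f = 64/Re = 64/596.5 = 0.1073 (the turbulent correlation is not needed).
Darcy-Weisbach: ΔP = f(L/D)(ρV²/2) = 0.1073·(902/0.227)·(918·0.6756²/2) = 0.1073·3974·209.5 = 8.931e+04 Pa.
Head loss h_f = ΔP/(ρg) = 8.931e+04/(918·9.81) = 9.92 m.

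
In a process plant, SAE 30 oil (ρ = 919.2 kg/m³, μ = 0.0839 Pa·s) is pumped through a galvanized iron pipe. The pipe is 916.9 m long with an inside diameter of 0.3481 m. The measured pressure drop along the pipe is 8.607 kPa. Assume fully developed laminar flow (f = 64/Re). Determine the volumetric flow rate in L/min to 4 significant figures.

For laminar flow, f = 64/Re with Re = ρVD/μ, so Darcy-Weisbach reduces to ΔP = 32μLV/D². Solving for V: V = ΔP·D²/(32μL) = 8607·(0.3481)²/(32·0.0839·916.9) = 0.4237 m/s.
Check: Re = ρVD/μ = 919.2·0.4237·0.3481/0.0839 = 1616 < 2300, so the laminar assumption holds.
Q = V·A = 0.4237·(π/4·0.3481²) = 0.04032 m³/s = 2419 L/min.

Q ≈ 2419 L/min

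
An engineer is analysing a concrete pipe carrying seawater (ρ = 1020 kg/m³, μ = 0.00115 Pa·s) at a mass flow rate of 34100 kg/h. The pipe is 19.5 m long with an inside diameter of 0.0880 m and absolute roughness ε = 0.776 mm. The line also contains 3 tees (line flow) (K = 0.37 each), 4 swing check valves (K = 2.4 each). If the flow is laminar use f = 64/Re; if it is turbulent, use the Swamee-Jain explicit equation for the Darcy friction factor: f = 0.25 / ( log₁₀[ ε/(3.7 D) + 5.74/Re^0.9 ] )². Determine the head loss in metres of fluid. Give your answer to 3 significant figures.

h_f ≈ 2.25 m

ṁ = 34100 kg/h = 34100/3600 = 9.472 kg/s.
A = πD²/4 = π(0.088)²/4 = 0.006082 m²; mean velocity V = ṁ/(ρA) = 9.472/(1020 · 0.006082) = 1.527 m/s.
Reynolds number Re = ρVD/μ = 1020 · 1.527 · 0.088 / 0.00115 = 1.192e+05.
Re > 4000 → turbulent. Relative roughness ε/D = 0.000776/0.088 = 0.00882. Swamee-Jain: f = 0.25/(log₁₀[0.00882/3.7 + 5.74/1.192e+05^0.9])² = 0.25/(log₁₀[0.00238 + 0.000155])² = 0.25/(-2.595)² = 0.03711.
Total minor-loss coefficient ΣK = 3·0.37 + 4·2.4 = 10.7.
ΔP = [f·L/D + ΣK]·(ρV²/2) = [0.03711·19.5/0.088 + 10.7]·(1020·1.527²/2) = [8.224 + 10.7]·1189 = 2.251e+04 Pa.
Head loss h_f = ΔP/(ρg) = 2.251e+04/(1020·9.81) = 2.25 m.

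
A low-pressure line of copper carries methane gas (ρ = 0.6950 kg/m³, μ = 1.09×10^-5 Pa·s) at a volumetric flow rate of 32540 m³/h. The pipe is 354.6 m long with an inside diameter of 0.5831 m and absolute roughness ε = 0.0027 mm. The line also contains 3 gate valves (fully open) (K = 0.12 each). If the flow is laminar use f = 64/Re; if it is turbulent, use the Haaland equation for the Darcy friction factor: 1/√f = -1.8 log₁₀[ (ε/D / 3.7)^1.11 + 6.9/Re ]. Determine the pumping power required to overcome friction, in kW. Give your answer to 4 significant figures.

P ≈ 25.90 kW

Q = 32540 m³/h = 32540/3600 = 9.039 m³/s.
Cross-sectional area A = πD²/4 = π(0.5831)²/4 = 0.267 m²; mean velocity V = Q/A = 9.039/0.267 = 33.85 m/s.
Reynolds number Re = ρVD/μ = 0.695 · 33.85 · 0.5831 / 1.09e-05 = 1.258e+06.
Re > 4000 → turbulent. Relative roughness ε/D = 2.7e-06/0.5831 = 4.63e-06. Haaland: 1/√f = -1.8 log₁₀[(4.63e-06/3.7)^1.11 + 6.9/1.258e+06] = -1.8 log₁₀[2.81e-07 + 5.48e-06] = 9.431, so f = 0.01124.
Total minor-loss coefficient ΣK = 3·0.12 = 0.36.
ΔP = [f·L/D + ΣK]·(ρV²/2) = [0.01124·354.6/0.5831 + 0.36]·(0.695·33.85²/2) = [6.838 + 0.36]·398.1 = 2866 Pa.
Pumping power P = QΔP = 9.039·2866 = 25902 W = 25.90 kW.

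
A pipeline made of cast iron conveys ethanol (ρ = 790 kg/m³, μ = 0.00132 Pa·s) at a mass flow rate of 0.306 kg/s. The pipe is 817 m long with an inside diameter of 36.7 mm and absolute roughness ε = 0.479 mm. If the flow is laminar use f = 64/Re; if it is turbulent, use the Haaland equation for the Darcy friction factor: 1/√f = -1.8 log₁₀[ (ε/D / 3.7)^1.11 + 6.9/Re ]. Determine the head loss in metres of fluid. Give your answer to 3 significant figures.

A = πD²/4 = π(0.0367)²/4 = 0.001058 m²; mean velocity V = ṁ/(ρA) = 0.306/(790 · 0.001058) = 0.3662 m/s.
Reynolds number Re = ρVD/μ = 790 · 0.3662 · 0.0367 / 0.00132 = 8043.
Re > 4000 → turbulent. Relative roughness ε/D = 0.000479/0.0367 = 0.0131. Haaland: 1/√f = -1.8 log₁₀[(0.0131/3.7)^1.11 + 6.9/8043] = -1.8 log₁₀[0.0019 + 0.000858] = 4.608, so f = 0.04709.
Darcy-Weisbach: ΔP = f(L/D)(ρV²/2) = 0.04709·(817/0.0367)·(790·0.3662²/2) = 0.04709·2.226e+04·52.96 = 5.552e+04 Pa.
Head loss h_f = ΔP/(ρg) = 5.552e+04/(790·9.81) = 7.16 m.

h_f ≈ 7.16 m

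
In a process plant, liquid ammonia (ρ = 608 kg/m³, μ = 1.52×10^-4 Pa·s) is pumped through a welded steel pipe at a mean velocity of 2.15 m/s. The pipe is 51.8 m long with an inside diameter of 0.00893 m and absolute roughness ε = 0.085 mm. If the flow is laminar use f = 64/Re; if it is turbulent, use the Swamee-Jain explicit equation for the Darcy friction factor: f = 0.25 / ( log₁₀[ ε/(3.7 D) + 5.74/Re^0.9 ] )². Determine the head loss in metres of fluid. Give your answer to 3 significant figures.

Reynolds number Re = ρVD/μ = 608 · 2.15 · 0.00893 / 0.000152 = 7.68e+04.
Re > 4000 → turbulent. Relative roughness ε/D = 8.5e-05/0.00893 = 0.00952. Swamee-Jain: f = 0.25/(log₁₀[0.00952/3.7 + 5.74/7.68e+04^0.9])² = 0.25/(log₁₀[0.00257 + 0.00023])² = 0.25/(-2.552)² = 0.03837.
Darcy-Weisbach: ΔP = f(L/D)(ρV²/2) = 0.03837·(51.8/0.00893)·(608·2.15²/2) = 0.03837·5801·1405 = 3.128e+05 Pa.
Head loss h_f = ΔP/(ρg) = 3.128e+05/(608·9.81) = 52.4 m.

h_f ≈ 52.4 m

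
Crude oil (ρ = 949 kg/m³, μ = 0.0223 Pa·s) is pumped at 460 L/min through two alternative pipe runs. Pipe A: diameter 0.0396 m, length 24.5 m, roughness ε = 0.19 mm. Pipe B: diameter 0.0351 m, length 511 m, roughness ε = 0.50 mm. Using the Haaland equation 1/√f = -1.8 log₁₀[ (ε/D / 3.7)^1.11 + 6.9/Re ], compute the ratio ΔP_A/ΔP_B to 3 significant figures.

Pipe A: V = Q/A = 0.007667/0.001232 = 6.225 m/s; Re = 1.049e+04; ε/D = 0.0048; Haaland → f = 0.0369; ΔP_A = f(L/D)(ρV²/2) = 4.197e+05 Pa.
Pipe B: V = Q/A = 0.007667/0.0009676 = 7.923 m/s; Re = 1.184e+04; ε/D = 0.0142; Haaland → f = 0.04661; ΔP_B = f(L/D)(ρV²/2) = 2.021e+07 Pa.
ΔP_A/ΔP_B = 4.197e+05/2.021e+07 = 0.0208.

ΔP_A/ΔP_B ≈ 0.0208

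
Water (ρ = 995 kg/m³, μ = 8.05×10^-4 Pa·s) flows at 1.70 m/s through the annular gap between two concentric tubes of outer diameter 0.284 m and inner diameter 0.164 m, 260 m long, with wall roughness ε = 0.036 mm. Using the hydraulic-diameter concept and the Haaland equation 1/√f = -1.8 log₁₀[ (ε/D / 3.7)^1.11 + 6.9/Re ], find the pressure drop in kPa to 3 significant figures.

ΔP ≈ 53.2 kPa

Hydraulic diameter D_h = 4A/P = D_o - D_i = 0.284 - 0.164 = 0.12 m.
Re = ρVD_h/μ = 995·1.7·0.12/0.000805 = 2.521e+05.
ε/D_h = 3.6e-05/0.12 = 0.0003; Haaland gives 1/√f = -1.8 log₁₀[2.88e-05+2.74e-05] = 7.651, so f = 0.01708.
ΔP = f(L/D_h)(ρV²/2) = 0.01708·260/0.12·1438 = 5.321e+04 Pa.
ΔP = 53.2 kPa.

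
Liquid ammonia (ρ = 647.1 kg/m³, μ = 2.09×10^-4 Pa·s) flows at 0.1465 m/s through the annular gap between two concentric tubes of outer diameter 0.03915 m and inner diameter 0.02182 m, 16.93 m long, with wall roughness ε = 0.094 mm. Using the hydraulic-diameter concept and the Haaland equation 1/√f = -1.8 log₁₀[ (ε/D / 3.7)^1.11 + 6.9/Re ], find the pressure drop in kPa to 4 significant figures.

Hydraulic diameter D_h = 4A/P = D_o - D_i = 0.03915 - 0.02182 = 0.01733 m.
Re = ρVD_h/μ = 647.1·0.1465·0.01733/0.000209 = 7861.
ε/D_h = 9.4e-05/0.01733 = 0.00542; Haaland gives 1/√f = -1.8 log₁₀[0.000715+0.000878] = 5.036, so f = 0.03943.
ΔP = f(L/D_h)(ρV²/2) = 0.03943·16.93/0.01733·6.944 = 267.5 Pa.
ΔP = 0.2675 kPa.

ΔP ≈ 0.2675 kPa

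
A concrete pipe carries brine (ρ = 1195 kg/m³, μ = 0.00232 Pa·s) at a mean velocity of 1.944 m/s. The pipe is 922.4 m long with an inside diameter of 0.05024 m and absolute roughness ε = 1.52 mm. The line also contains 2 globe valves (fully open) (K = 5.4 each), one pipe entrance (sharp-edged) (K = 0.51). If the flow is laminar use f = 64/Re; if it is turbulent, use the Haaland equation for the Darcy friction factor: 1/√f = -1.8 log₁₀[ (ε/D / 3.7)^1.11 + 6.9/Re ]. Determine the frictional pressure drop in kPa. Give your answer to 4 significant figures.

ΔP ≈ 2434 kPa

Reynolds number Re = ρVD/μ = 1195 · 1.944 · 0.05024 / 0.00232 = 5.031e+04.
Re > 4000 → turbulent. Relative roughness ε/D = 0.00152/0.05024 = 0.0303. Haaland: 1/√f = -1.8 log₁₀[(0.0303/3.7)^1.11 + 6.9/5.031e+04] = -1.8 log₁₀[0.00482 + 0.000137] = 4.149, so f = 0.0581.
Total minor-loss coefficient ΣK = 2·5.4 + 1·0.51 = 11.3.
ΔP = [f·L/D + ΣK]·(ρV²/2) = [0.0581·922.4/0.05024 + 11.3]·(1195·1.944²/2) = [1067 + 11.3]·2258 = 2.434e+06 Pa.
ΔP = 2.434e+06 Pa = 2434 kPa.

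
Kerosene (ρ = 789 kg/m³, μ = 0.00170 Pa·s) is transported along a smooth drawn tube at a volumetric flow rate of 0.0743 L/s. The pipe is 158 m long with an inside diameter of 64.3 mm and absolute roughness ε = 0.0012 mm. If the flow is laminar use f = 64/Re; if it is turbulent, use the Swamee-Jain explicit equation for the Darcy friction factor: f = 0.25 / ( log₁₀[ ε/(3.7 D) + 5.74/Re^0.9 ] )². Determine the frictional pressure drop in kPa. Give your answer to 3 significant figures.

Q = 0.0743 L/s = 0.0743/1000 = 7.43e-05 m³/s.
Cross-sectional area A = πD²/4 = π(0.0643)²/4 = 0.003247 m²; mean velocity V = Q/A = 7.43e-05/0.003247 = 0.02288 m/s.
Reynolds number Re = ρVD/μ = 789 · 0.02288 · 0.0643 / 0.0017 = 682.8.
Re < 2300 → laminar flow, so f = 64/Re = 64/682.8 = 0.09373 (the turbulent correlation is not needed).
Darcy-Weisbach: ΔP = f(L/D)(ρV²/2) = 0.09373·(158/0.0643)·(789·0.02288²/2) = 0.09373·2457·0.2065 = 47.57 Pa.
ΔP = 47.57 Pa = 0.0476 kPa.

ΔP ≈ 0.0476 kPa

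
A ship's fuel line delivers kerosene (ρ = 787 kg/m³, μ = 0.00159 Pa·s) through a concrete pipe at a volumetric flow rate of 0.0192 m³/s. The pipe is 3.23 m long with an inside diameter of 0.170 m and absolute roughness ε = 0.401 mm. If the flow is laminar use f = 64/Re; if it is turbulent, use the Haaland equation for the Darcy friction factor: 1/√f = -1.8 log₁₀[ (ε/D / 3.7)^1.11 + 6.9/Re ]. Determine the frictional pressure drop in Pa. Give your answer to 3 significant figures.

Cross-sectional area A = πD²/4 = π(0.17)²/4 = 0.0227 m²; mean velocity V = Q/A = 0.0192/0.0227 = 0.8459 m/s.
Reynolds number Re = ρVD/μ = 787 · 0.8459 · 0.17 / 0.00159 = 7.118e+04.
Re > 4000 → turbulent. Relative roughness ε/D = 0.000401/0.17 = 0.00236. Haaland: 1/√f = -1.8 log₁₀[(0.00236/3.7)^1.11 + 6.9/7.118e+04] = -1.8 log₁₀[0.000284 + 9.69e-05] = 6.155, so f = 0.0264.
Darcy-Weisbach: ΔP = f(L/D)(ρV²/2) = 0.0264·(3.23/0.17)·(787·0.8459²/2) = 0.0264·19·281.6 = 141.2 Pa.

ΔP ≈ 141 Pa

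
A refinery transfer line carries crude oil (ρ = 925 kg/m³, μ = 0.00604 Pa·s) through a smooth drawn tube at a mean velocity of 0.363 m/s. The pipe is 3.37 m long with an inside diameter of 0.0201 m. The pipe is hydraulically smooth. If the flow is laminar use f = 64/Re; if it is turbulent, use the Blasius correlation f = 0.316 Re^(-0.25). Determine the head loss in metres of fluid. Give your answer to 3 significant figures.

h_f ≈ 0.0645 m

Reynolds number Re = ρVD/μ = 925 · 0.363 · 0.0201 / 0.00604 = 1117.
Re < 2300 → laminar flow, so f = 64/Re = 64/1117 = 0.05728 (the turbulent correlation is not needed).
Darcy-Weisbach: ΔP = f(L/D)(ρV²/2) = 0.05728·(3.37/0.0201)·(925·0.363²/2) = 0.05728·167.7·60.94 = 585.2 Pa.
Head loss h_f = ΔP/(ρg) = 585.2/(925·9.81) = 0.0645 m.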